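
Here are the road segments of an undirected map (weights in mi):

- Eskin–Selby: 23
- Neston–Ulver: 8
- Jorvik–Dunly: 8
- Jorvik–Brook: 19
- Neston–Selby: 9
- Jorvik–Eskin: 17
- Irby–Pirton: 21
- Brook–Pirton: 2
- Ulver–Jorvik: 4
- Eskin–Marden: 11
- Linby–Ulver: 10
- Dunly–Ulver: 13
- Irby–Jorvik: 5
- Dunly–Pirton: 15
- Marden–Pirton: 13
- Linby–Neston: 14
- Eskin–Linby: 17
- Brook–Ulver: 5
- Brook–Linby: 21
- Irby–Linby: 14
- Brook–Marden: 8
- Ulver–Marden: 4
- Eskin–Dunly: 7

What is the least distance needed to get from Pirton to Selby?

Candidate routes:
Pirton - Brook - Marden - Ulver - Neston - Selby: 2+8+4+8+9 = 31
Pirton - Marden - Ulver - Neston - Selby: 13+4+8+9 = 34
Pirton - Brook - Ulver - Neston - Selby: 2+5+8+9 = 24
Pirton - Brook - Ulver - Linby - Neston - Selby: 2+5+10+14+9 = 40
The minimum is 24 mi via Pirton - Brook - Ulver - Neston - Selby.

24 mi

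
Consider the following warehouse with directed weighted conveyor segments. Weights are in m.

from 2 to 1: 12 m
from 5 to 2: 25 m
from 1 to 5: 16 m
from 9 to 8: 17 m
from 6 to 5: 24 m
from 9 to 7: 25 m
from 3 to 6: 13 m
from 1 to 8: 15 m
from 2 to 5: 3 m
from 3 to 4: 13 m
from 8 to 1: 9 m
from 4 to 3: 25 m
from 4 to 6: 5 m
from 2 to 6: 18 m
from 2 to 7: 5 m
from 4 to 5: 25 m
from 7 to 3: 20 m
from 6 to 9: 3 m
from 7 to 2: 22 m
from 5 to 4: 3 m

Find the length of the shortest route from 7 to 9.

Shortest distances from 7:
7: 0
3: 20  (via 7)
2: 22  (via 7)
5: 25  (via 2)
4: 28  (via 5)
6: 33  (via 3)
1: 34  (via 2)
9: 36  (via 6)
Shortest route: 7 → 3 → 6 → 9 = 36 m.

36 m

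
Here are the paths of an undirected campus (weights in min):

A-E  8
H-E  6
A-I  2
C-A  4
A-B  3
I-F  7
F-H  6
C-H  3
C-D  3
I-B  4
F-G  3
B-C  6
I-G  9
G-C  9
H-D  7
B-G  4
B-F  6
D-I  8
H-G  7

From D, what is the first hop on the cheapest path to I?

Compare a few routes:
D - C - A - I: 3+4+2 = 9
D - C - B - I: 3+6+4 = 13
D - C - B - A - I: 3+6+3+2 = 14
D - I: 8 = 8
The minimum is 8 min via D - I.
So from D the first move is to I.

I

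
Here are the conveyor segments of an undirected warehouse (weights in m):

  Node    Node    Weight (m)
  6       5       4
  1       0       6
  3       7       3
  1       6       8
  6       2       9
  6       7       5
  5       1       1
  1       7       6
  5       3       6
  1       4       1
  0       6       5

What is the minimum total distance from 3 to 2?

Candidate routes:
3–7–6–2: 3+5+9 = 17
3–7–1–5–6–2: 3+6+1+4+9 = 23
3–5–6–2: 6+4+9 = 19
Cheapest is 3–7–6–2 at 17 m.

17 m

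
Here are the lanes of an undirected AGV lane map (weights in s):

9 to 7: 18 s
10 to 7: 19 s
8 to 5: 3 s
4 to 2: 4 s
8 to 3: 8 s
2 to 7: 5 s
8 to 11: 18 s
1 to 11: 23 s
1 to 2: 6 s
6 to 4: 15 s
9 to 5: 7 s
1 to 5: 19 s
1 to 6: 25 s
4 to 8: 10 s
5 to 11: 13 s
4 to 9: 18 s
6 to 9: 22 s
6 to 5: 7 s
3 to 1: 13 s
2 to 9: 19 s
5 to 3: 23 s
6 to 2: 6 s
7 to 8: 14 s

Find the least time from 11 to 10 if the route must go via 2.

Best 11 to 2: 11–5–6–2 costing 26
Shortest 2→10: 2–7–10 = 24
Total via 2: 26 + 24 = 50 s.

50 s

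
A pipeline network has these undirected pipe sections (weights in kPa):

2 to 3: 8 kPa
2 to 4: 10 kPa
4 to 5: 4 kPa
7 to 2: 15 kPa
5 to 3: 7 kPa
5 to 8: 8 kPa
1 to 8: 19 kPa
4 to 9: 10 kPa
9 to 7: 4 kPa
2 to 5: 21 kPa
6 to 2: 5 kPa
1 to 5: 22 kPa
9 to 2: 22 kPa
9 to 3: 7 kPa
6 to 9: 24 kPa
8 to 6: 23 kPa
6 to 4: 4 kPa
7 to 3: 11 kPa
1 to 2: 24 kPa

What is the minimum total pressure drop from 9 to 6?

14 kPa

Settle nodes by increasing distance from 9:
9: 0
7: 4  (via 9)
3: 7  (via 9)
4: 10  (via 9)
5: 14  (via 3)
6: 14  (via 4)
Shortest route: 9–4–6 = 14 kPa.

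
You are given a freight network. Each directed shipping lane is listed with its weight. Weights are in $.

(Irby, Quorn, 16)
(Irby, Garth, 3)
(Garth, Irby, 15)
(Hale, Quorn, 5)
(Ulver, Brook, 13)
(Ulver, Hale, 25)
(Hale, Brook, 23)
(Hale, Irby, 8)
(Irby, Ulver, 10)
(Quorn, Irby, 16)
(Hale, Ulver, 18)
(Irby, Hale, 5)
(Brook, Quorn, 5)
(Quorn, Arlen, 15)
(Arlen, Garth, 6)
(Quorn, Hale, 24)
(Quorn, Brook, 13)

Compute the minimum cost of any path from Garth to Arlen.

Running Dijkstra from Garth:
Garth: 0
Irby: 15  (via Garth)
Hale: 20  (via Irby)
Quorn: 25  (via Hale)
Ulver: 25  (via Irby)
Brook: 38  (via Quorn)
Arlen: 40  (via Quorn)
Shortest route: Garth → Irby → Hale → Quorn → Arlen = $40.

$40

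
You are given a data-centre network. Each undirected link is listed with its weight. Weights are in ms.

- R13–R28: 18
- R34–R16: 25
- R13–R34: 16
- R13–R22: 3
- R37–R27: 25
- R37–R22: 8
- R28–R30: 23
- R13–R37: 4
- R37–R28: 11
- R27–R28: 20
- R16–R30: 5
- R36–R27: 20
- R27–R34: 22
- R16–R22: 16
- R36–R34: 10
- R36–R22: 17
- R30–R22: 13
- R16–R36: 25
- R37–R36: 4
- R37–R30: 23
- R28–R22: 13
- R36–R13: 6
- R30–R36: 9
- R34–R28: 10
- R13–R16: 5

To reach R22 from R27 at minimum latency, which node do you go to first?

Enumerating some paths:
R27–R36–R13–R22: 20+6+3 = 29
R27–R36–R37–R22: 20+4+8 = 32
R27–R36–R37–R13–R22: 20+4+4+3 = 31
Cheapest is R27–R36–R13–R22 at 29 ms.
So from R27 the first move is to R36.

R36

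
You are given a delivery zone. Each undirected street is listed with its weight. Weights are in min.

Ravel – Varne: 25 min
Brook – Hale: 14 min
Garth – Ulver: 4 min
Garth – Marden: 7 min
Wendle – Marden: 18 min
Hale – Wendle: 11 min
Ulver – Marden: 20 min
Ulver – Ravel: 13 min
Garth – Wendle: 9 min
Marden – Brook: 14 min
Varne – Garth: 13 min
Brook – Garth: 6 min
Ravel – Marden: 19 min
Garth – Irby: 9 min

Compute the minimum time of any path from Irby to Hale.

29 min

Shortest distances from Irby:
Irby: 0
Garth: 9  (via Irby)
Ulver: 13  (via Garth)
Brook: 15  (via Garth)
Marden: 16  (via Garth)
Wendle: 18  (via Garth)
Varne: 22  (via Garth)
Ravel: 26  (via Ulver)
Hale: 29  (via Brook)
Shortest route: Irby → Garth → Brook → Hale = 29 min.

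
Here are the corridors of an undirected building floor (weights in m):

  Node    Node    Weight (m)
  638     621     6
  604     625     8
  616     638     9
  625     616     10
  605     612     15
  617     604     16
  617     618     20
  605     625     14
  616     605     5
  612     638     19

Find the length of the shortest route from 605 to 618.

Settle nodes by increasing distance from 605:
605: 0
616: 5  (via 605)
625: 14  (via 605)
638: 14  (via 616)
612: 15  (via 605)
621: 20  (via 638)
604: 22  (via 625)
617: 38  (via 604)
618: 58  (via 617)
Shortest route: 605–625–604–617–618 = 58 m.

58 m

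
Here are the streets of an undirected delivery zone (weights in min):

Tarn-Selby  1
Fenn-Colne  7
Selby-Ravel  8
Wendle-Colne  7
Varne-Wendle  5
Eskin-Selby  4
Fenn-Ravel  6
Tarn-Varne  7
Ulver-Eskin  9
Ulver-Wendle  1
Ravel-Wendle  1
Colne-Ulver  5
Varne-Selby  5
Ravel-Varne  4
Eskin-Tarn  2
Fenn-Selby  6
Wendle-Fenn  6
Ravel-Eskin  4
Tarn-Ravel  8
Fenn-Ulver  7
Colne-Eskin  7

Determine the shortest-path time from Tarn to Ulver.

8 min

Shortest distances from Tarn:
Tarn: 0
Selby: 1  (via Tarn)
Eskin: 2  (via Tarn)
Varne: 6  (via Selby)
Ravel: 6  (via Eskin)
Fenn: 7  (via Selby)
Wendle: 7  (via Ravel)
Ulver: 8  (via Wendle)
Shortest route: Tarn → Eskin → Ravel → Wendle → Ulver = 8 min.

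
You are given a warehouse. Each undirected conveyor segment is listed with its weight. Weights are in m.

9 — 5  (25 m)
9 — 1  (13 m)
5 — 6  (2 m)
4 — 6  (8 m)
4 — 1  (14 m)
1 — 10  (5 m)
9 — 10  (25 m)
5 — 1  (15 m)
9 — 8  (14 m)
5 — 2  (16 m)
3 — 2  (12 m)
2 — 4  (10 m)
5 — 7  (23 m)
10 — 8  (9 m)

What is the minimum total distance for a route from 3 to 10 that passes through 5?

Best 3 to 5: 3 → 2 → 5 costing 28
Shortest 5→10: 5 → 1 → 10 = 20
Total via 5: 28 + 20 = 48 m.

48 m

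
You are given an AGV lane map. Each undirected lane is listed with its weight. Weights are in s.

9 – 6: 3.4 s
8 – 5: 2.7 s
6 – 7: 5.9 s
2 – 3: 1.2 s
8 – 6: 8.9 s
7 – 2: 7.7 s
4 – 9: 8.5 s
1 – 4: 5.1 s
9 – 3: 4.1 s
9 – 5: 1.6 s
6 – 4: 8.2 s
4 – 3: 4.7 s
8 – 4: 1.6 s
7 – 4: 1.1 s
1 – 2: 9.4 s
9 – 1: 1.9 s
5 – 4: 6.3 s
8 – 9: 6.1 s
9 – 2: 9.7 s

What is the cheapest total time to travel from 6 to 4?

7 s

Shortest distances from 6:
6: 0
9: 3.4  (via 6)
5: 5  (via 9)
1: 5.3  (via 9)
7: 5.9  (via 6)
4: 7  (via 7)
Shortest route: 6 → 7 → 4 = 7 s.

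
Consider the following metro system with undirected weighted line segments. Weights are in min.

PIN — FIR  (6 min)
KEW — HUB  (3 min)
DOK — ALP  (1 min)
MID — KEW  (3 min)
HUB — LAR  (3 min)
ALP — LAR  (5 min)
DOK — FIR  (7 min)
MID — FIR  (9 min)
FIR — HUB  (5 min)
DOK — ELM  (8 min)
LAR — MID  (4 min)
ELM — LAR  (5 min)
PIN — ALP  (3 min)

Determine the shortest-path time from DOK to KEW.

Enumerating some paths:
DOK - FIR - HUB - KEW: 7+5+3 = 15
DOK - ALP - LAR - MID - KEW: 1+5+4+3 = 13
DOK - ALP - PIN - FIR - HUB - KEW: 1+3+6+5+3 = 18
DOK - ALP - LAR - HUB - KEW: 1+5+3+3 = 12
The minimum is 12 min via DOK - ALP - LAR - HUB - KEW.

12 min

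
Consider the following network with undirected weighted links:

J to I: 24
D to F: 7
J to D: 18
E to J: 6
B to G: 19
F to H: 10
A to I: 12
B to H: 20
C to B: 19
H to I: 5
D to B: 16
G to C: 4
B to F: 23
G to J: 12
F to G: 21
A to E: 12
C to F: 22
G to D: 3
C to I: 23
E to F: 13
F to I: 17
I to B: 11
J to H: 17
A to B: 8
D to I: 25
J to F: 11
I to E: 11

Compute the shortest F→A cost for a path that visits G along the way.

37

Best F to G: F → D → G costing 10
Shortest G→A: G → B → A = 27
Total via G: 10 + 27 = 37.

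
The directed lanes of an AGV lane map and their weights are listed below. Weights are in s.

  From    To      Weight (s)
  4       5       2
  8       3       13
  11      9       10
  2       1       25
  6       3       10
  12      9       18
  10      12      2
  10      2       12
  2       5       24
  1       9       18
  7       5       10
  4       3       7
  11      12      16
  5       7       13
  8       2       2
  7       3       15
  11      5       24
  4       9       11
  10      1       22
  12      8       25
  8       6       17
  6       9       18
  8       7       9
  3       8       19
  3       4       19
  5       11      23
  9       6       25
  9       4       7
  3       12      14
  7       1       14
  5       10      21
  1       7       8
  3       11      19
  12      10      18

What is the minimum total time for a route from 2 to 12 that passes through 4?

71 s

Shortest 2→4: 2 → 1 → 9 → 4 = 50
Best 4 to 12: 4 → 3 → 12 costing 21
Total via 4: 50 + 21 = 71 s.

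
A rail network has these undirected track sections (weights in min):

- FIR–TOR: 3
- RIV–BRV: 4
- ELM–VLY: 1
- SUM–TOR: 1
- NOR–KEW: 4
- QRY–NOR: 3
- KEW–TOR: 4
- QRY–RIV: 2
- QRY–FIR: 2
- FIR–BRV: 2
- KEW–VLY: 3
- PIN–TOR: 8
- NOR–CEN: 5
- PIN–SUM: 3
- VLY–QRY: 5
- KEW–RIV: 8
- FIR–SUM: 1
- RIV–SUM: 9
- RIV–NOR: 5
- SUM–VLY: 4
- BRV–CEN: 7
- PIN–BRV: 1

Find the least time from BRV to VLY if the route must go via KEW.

11 min

Best BRV to KEW: BRV → FIR → SUM → TOR → KEW costing 8
Best KEW to VLY: KEW → VLY costing 3
Total via KEW: 8 + 3 = 11 min.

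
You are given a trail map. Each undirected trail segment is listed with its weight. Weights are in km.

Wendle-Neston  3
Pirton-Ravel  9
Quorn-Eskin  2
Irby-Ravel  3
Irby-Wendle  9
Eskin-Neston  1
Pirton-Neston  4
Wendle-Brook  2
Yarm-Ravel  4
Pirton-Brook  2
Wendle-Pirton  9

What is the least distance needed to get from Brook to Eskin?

6 km

Compare a few routes:
Brook–Pirton–Wendle–Neston–Eskin: 2+9+3+1 = 15
Brook–Pirton–Neston–Eskin: 2+4+1 = 7
Brook–Wendle–Neston–Eskin: 2+3+1 = 6
Cheapest is Brook–Wendle–Neston–Eskin at 6 km.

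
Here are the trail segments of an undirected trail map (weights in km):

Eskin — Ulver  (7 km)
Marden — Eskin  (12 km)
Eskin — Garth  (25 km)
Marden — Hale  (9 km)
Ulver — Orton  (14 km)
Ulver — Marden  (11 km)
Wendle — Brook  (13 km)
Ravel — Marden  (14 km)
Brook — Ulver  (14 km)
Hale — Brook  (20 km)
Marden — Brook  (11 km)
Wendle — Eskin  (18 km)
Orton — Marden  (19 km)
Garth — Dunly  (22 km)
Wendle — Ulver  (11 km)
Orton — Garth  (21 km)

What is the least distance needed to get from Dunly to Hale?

68 km

Candidate routes:
Dunly–Garth–Orton–Ulver–Marden–Hale: 22+21+14+11+9 = 77
Dunly–Garth–Eskin–Marden–Hale: 22+25+12+9 = 68
Dunly–Garth–Orton–Marden–Hale: 22+21+19+9 = 71
Dunly–Garth–Eskin–Ulver–Marden–Hale: 22+25+7+11+9 = 74
The minimum is 68 km via Dunly–Garth–Eskin–Marden–Hale.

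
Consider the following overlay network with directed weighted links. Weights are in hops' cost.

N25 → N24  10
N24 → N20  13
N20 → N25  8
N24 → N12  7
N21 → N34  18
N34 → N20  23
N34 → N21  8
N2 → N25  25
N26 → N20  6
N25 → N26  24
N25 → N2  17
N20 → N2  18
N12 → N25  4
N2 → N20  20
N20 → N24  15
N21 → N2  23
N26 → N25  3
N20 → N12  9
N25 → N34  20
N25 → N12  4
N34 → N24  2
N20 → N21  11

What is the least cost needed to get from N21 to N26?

Settle nodes by increasing distance from N21:
N21: 0
N34: 18  (via N21)
N24: 20  (via N34)
N2: 23  (via N21)
N12: 27  (via N24)
N25: 31  (via N12)
N20: 33  (via N24)
N26: 55  (via N25)
Shortest route: N21–N34–N24–N12–N25–N26 = 55 hops' cost.

55 hops' cost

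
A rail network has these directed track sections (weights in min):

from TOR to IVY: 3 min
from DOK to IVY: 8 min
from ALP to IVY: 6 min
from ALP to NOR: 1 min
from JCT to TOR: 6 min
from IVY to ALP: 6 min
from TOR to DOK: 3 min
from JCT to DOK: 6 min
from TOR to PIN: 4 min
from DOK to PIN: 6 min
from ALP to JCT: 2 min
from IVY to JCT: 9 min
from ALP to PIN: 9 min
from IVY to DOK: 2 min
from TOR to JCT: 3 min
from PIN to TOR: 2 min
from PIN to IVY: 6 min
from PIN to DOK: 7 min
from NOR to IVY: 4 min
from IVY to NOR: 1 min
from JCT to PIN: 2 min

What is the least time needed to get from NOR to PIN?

Candidate routes:
NOR–IVY–ALP–JCT–PIN: 4+6+2+2 = 14
NOR–IVY–DOK–PIN: 4+2+6 = 12
The minimum is 12 min via NOR–IVY–DOK–PIN.

12 min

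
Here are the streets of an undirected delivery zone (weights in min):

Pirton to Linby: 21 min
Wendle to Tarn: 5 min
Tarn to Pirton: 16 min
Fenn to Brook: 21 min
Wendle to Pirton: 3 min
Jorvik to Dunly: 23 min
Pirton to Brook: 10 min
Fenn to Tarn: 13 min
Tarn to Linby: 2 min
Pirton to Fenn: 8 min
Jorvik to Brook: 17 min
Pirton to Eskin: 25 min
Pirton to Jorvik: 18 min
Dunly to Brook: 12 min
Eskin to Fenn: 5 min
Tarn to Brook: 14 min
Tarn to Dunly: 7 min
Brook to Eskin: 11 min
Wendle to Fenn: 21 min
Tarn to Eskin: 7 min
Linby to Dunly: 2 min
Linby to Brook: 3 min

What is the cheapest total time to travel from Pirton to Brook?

10 min

Settle nodes by increasing distance from Pirton:
Pirton: 0
Wendle: 3  (via Pirton)
Fenn: 8  (via Pirton)
Tarn: 8  (via Wendle)
Linby: 10  (via Tarn)
Brook: 10  (via Pirton)
Shortest route: Pirton → Brook = 10 min.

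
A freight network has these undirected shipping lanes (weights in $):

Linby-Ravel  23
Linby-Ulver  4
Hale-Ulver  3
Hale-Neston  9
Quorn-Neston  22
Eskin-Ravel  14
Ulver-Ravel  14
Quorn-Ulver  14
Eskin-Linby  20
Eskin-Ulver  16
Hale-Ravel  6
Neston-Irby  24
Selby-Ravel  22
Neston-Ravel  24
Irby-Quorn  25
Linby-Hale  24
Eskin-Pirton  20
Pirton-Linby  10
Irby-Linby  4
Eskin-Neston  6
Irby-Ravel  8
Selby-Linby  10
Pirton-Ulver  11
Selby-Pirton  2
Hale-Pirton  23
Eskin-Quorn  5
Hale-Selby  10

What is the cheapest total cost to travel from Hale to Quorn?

$17

Enumerating some paths:
Hale → Ulver → Quorn: 3+14 = 17
Hale → Ulver → Eskin → Quorn: 3+16+5 = 24
Hale → Neston → Eskin → Quorn: 9+6+5 = 20
The minimum is $17 via Hale → Ulver → Quorn.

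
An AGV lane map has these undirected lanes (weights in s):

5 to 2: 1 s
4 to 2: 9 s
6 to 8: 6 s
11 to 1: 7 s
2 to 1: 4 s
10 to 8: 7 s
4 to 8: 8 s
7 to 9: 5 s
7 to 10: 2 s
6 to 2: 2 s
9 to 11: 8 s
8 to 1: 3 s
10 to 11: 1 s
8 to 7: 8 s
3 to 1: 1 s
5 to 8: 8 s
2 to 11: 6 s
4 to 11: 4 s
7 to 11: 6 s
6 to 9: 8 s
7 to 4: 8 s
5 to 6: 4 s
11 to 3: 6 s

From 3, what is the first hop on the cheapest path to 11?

Compare a few routes:
3 - 1 - 2 - 11: 1+4+6 = 11
3 - 11: 6 = 6
3 - 1 - 11: 1+7 = 8
The minimum is 6 s via 3 - 11.
So from 3 the first move is to 11.

11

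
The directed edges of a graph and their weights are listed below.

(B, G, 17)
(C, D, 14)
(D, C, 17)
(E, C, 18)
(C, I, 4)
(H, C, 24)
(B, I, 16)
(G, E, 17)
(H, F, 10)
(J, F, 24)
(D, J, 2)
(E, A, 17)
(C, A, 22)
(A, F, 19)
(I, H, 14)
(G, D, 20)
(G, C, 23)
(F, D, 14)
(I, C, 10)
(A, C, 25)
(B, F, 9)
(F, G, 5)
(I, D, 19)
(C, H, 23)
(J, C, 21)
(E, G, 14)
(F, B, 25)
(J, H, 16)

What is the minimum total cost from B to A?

48

Shortest distances from B:
B: 0
F: 9  (via B)
G: 14  (via F)
I: 16  (via B)
D: 23  (via F)
J: 25  (via D)
C: 26  (via I)
H: 30  (via I)
E: 31  (via G)
A: 48  (via C)
Shortest route: B–I–C–A = 48.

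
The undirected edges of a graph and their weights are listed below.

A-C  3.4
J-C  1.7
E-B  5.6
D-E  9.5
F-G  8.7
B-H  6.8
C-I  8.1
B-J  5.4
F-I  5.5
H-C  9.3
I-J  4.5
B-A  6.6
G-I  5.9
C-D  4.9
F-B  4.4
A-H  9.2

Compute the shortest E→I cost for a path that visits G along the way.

24.6

Shortest E→G: E–B–F–G = 18.7
Best G to I: G–I costing 5.9
Total via G: 18.7 + 5.9 = 24.6.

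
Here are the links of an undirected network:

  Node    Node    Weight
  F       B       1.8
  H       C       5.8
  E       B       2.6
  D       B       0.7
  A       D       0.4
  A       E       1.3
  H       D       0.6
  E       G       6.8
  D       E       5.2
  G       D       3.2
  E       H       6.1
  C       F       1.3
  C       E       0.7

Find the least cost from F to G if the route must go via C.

6.9

Shortest F→C: F–C = 1.3
Shortest C→G: C–E–A–D–G = 5.6
Total via C: 1.3 + 5.6 = 6.9.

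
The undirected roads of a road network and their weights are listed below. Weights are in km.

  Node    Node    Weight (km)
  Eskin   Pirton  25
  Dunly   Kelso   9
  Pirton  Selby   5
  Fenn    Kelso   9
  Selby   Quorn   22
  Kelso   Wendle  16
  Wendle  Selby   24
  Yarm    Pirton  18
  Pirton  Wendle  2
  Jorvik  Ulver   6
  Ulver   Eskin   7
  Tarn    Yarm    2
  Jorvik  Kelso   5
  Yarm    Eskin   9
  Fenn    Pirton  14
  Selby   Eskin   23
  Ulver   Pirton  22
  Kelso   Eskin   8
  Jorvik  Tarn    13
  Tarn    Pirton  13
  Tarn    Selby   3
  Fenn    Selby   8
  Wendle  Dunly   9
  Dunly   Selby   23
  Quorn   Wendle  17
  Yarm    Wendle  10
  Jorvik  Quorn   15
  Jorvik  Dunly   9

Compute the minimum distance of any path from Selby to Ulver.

Candidate routes:
Selby - Tarn - Yarm - Eskin - Ulver: 3+2+9+7 = 21
Selby - Tarn - Jorvik - Ulver: 3+13+6 = 22
The minimum is 21 km via Selby - Tarn - Yarm - Eskin - Ulver.

21 km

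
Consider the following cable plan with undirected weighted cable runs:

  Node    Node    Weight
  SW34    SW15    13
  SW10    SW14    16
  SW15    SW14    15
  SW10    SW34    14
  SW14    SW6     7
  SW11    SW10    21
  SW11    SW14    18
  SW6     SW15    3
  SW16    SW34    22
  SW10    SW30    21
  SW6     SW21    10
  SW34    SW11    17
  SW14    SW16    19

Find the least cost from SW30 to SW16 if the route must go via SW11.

79

Shortest SW30→SW11: SW30 → SW10 → SW11 = 42
Best SW11 to SW16: SW11 → SW14 → SW16 costing 37
Total via SW11: 42 + 37 = 79.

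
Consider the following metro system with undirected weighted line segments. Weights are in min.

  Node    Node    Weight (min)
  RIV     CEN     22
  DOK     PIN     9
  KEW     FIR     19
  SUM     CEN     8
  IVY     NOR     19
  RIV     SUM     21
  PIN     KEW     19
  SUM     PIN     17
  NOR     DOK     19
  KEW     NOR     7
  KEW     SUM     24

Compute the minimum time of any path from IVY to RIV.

71 min

Compare a few routes:
IVY - NOR - KEW - SUM - CEN - RIV: 19+7+24+8+22 = 80
IVY - NOR - KEW - SUM - RIV: 19+7+24+21 = 71
The minimum is 71 min via IVY - NOR - KEW - SUM - RIV.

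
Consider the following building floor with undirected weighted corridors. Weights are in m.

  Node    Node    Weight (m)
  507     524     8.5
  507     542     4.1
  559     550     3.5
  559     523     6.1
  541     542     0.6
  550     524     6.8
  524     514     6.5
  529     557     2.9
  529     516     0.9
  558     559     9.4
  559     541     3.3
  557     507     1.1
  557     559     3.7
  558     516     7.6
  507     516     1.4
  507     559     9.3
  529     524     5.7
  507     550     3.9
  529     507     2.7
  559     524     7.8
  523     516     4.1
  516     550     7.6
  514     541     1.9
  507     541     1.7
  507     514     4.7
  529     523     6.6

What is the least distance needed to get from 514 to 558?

Candidate routes:
514–507–516–558: 4.7+1.4+7.6 = 13.7
514–541–559–558: 1.9+3.3+9.4 = 14.6
514–541–507–516–558: 1.9+1.7+1.4+7.6 = 12.6
Cheapest is 514–541–507–516–558 at 12.6 m.

12.6 m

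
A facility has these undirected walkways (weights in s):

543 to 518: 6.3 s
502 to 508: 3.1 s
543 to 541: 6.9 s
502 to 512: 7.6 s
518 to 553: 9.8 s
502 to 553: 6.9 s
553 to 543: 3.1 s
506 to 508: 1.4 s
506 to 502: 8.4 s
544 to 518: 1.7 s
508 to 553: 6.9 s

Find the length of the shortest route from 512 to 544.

25.6 s

Enumerating some paths:
512 → 502 → 553 → 518 → 544: 7.6+6.9+9.8+1.7 = 26
512 → 502 → 553 → 543 → 518 → 544: 7.6+6.9+3.1+6.3+1.7 = 25.6
Cheapest is 512 → 502 → 553 → 543 → 518 → 544 at 25.6 s.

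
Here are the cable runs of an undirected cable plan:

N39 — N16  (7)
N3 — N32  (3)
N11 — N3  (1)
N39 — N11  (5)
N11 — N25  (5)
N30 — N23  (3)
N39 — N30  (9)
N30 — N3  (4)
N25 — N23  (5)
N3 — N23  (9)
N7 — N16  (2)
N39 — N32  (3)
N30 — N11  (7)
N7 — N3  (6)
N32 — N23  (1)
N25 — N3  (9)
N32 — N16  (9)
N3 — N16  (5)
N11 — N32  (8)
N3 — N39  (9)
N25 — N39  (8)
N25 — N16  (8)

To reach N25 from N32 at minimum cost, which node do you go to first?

Compare a few routes:
N32–N23–N25: 1+5 = 6
N32–N3–N11–N25: 3+1+5 = 9
N32–N39–N25: 3+8 = 11
The minimum is 6 via N32–N23–N25.
So from N32 the first move is to N23.

N23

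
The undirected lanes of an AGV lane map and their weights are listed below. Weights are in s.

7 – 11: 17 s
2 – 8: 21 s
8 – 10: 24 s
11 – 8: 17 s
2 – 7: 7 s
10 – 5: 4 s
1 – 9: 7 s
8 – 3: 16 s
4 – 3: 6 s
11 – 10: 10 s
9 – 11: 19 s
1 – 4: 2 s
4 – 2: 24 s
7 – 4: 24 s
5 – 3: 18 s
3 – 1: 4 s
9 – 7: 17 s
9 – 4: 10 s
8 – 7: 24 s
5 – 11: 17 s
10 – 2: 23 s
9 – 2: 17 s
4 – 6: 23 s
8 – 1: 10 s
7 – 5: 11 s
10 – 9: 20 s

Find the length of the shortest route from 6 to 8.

35 s

Settle nodes by increasing distance from 6:
6: 0
4: 23  (via 6)
1: 25  (via 4)
3: 29  (via 4)
9: 32  (via 1)
8: 35  (via 1)
Shortest route: 6–4–1–8 = 35 s.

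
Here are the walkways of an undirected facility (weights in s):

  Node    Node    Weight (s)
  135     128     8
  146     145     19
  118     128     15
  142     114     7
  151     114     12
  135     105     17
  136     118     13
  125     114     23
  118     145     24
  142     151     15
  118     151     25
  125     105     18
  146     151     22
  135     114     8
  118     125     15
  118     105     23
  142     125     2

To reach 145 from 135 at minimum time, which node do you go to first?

Compare a few routes:
135 → 128 → 118 → 145: 8+15+24 = 47
135 → 114 → 151 → 146 → 145: 8+12+22+19 = 61
135 → 114 → 142 → 125 → 118 → 145: 8+7+2+15+24 = 56
Cheapest is 135 → 128 → 118 → 145 at 47 s.
So from 135 the first move is to 128.

128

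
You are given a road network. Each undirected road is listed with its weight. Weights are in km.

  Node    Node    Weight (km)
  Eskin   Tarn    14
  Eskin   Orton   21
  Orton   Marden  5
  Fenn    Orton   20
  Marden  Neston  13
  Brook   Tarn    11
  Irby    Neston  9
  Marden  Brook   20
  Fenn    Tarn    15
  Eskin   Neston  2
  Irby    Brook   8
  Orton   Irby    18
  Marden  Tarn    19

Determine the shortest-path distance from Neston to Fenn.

31 km

Shortest distances from Neston:
Neston: 0
Eskin: 2  (via Neston)
Irby: 9  (via Neston)
Marden: 13  (via Neston)
Tarn: 16  (via Eskin)
Brook: 17  (via Irby)
Orton: 18  (via Marden)
Fenn: 31  (via Tarn)
Shortest route: Neston → Eskin → Tarn → Fenn = 31 km.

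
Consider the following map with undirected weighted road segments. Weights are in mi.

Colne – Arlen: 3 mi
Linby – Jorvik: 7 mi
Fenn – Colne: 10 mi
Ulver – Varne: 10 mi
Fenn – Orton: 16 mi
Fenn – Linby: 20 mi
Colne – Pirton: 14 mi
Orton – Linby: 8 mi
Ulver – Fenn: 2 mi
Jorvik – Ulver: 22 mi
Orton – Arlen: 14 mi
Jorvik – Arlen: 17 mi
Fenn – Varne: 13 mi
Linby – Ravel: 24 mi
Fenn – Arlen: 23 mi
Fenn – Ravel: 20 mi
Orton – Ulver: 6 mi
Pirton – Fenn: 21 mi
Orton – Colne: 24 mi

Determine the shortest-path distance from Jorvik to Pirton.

34 mi

Shortest distances from Jorvik:
Jorvik: 0
Linby: 7  (via Jorvik)
Orton: 15  (via Linby)
Arlen: 17  (via Jorvik)
Colne: 20  (via Arlen)
Ulver: 21  (via Orton)
Fenn: 23  (via Ulver)
Varne: 31  (via Ulver)
Ravel: 31  (via Linby)
Pirton: 34  (via Colne)
Shortest route: Jorvik–Arlen–Colne–Pirton = 34 mi.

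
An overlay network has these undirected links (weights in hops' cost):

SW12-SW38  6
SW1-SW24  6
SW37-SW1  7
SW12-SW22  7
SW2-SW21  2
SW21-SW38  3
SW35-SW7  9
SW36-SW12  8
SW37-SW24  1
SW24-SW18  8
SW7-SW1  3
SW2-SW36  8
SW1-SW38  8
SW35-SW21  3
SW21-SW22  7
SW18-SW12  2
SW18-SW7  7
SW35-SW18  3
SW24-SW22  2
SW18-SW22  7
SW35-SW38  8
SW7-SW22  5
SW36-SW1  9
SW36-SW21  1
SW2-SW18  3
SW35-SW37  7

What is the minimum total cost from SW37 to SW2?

12 hops' cost

Shortest distances from SW37:
SW37: 0
SW24: 1  (via SW37)
SW22: 3  (via SW24)
SW1: 7  (via SW37)
SW35: 7  (via SW37)
SW7: 8  (via SW22)
SW18: 9  (via SW24)
SW21: 10  (via SW22)
SW12: 10  (via SW22)
SW36: 11  (via SW21)
SW2: 12  (via SW18)
Shortest route: SW37–SW24–SW18–SW2 = 12 hops' cost.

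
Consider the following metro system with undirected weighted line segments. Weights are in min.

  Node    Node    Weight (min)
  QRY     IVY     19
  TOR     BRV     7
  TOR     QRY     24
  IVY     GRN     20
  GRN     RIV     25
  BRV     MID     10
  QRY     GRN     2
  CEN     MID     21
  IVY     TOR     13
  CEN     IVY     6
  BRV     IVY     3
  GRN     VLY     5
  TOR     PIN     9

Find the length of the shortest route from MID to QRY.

32 min

Shortest distances from MID:
MID: 0
BRV: 10  (via MID)
IVY: 13  (via BRV)
TOR: 17  (via BRV)
CEN: 19  (via IVY)
PIN: 26  (via TOR)
QRY: 32  (via IVY)
Shortest route: MID–BRV–IVY–QRY = 32 min.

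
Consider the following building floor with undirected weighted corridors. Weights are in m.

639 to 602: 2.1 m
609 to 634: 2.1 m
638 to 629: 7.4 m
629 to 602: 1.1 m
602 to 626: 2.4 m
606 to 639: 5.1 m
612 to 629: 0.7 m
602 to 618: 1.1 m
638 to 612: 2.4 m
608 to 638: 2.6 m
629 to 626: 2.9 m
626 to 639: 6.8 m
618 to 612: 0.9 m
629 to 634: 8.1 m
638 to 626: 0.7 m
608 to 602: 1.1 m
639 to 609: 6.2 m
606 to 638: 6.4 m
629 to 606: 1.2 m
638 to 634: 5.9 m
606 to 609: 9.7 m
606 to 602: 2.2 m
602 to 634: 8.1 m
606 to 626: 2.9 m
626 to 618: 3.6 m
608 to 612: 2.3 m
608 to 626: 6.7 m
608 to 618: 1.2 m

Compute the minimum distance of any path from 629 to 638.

3.1 m

Settle nodes by increasing distance from 629:
629: 0
612: 0.7  (via 629)
602: 1.1  (via 629)
606: 1.2  (via 629)
618: 1.6  (via 612)
608: 2.2  (via 602)
626: 2.9  (via 629)
638: 3.1  (via 612)
Shortest route: 629–612–638 = 3.1 m.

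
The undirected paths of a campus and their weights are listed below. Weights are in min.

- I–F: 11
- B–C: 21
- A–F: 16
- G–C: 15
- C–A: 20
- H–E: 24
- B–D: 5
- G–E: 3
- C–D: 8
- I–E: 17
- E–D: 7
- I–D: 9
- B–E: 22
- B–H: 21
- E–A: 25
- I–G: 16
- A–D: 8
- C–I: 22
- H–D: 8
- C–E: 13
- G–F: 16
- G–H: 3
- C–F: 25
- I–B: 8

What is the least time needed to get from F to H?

19 min

Enumerating some paths:
F - G - H: 16+3 = 19
F - I - D - H: 11+9+8 = 28
F - I - G - H: 11+16+3 = 30
Cheapest is F - G - H at 19 min.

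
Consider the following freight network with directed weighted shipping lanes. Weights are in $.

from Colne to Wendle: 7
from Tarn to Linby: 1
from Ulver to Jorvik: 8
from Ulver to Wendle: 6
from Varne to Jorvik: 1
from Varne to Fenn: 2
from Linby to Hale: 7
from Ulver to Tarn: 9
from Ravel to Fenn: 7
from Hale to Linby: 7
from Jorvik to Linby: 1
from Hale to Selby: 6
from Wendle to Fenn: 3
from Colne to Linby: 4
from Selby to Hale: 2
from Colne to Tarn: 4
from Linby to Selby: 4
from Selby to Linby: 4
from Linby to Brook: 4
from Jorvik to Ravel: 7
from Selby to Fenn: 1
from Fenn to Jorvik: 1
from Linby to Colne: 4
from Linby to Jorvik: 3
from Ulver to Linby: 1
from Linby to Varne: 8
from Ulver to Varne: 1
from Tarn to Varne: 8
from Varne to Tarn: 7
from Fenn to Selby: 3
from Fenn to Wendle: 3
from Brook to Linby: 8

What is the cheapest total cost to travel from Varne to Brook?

Shortest distances from Varne:
Varne: 0
Jorvik: 1  (via Varne)
Fenn: 2  (via Varne)
Linby: 2  (via Jorvik)
Wendle: 5  (via Fenn)
Selby: 5  (via Fenn)
Brook: 6  (via Linby)
Shortest route: Varne → Jorvik → Linby → Brook = $6.

$6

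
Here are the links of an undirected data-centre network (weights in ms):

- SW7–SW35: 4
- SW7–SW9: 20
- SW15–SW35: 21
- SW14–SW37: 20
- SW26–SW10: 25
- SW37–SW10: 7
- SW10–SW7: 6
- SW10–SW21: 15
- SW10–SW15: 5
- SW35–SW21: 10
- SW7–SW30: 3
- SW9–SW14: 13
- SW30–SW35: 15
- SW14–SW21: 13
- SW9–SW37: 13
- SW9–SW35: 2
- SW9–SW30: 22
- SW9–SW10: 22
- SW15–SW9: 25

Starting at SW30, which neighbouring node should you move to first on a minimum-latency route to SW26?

SW7

Enumerating some paths:
SW30 - SW35 - SW7 - SW10 - SW26: 15+4+6+25 = 50
SW30 - SW7 - SW10 - SW26: 3+6+25 = 34
SW30 - SW7 - SW35 - SW9 - SW37 - SW10 - SW26: 3+4+2+13+7+25 = 54
SW30 - SW7 - SW35 - SW9 - SW10 - SW26: 3+4+2+22+25 = 56
The minimum is 34 ms via SW30 - SW7 - SW10 - SW26.
So from SW30 the first move is to SW7.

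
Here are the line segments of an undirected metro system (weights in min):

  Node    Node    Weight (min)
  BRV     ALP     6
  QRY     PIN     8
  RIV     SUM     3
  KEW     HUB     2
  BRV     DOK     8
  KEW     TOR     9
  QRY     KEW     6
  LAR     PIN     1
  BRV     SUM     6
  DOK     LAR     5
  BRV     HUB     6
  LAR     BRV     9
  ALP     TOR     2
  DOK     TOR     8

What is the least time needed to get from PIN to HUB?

Candidate routes:
PIN → LAR → DOK → TOR → KEW → HUB: 1+5+8+9+2 = 25
PIN → LAR → DOK → BRV → HUB: 1+5+8+6 = 20
PIN → LAR → BRV → HUB: 1+9+6 = 16
The minimum is 16 min via PIN → LAR → BRV → HUB.

16 min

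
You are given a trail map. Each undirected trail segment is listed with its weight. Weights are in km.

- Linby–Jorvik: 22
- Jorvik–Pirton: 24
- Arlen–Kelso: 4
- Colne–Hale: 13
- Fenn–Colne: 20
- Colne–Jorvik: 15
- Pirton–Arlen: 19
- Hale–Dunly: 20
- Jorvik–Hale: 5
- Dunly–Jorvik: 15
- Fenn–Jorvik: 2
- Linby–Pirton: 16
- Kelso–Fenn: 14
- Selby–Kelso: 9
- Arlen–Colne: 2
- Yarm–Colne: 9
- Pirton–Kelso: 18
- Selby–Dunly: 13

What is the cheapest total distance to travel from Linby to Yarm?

Running Dijkstra from Linby:
Linby: 0
Pirton: 16  (via Linby)
Jorvik: 22  (via Linby)
Fenn: 24  (via Jorvik)
Hale: 27  (via Jorvik)
Kelso: 34  (via Pirton)
Arlen: 35  (via Pirton)
Dunly: 37  (via Jorvik)
Colne: 37  (via Jorvik)
Selby: 43  (via Kelso)
Yarm: 46  (via Colne)
Shortest route: Linby–Jorvik–Colne–Yarm = 46 km.

46 km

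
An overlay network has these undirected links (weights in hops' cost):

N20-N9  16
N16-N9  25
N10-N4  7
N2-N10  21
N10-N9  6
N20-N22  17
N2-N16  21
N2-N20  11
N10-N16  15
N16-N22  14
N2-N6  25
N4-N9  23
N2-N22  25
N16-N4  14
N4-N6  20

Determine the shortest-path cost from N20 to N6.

36 hops' cost

Candidate routes:
N20 → N9 → N10 → N4 → N6: 16+6+7+20 = 49
N20 → N2 → N6: 11+25 = 36
Cheapest is N20 → N2 → N6 at 36 hops' cost.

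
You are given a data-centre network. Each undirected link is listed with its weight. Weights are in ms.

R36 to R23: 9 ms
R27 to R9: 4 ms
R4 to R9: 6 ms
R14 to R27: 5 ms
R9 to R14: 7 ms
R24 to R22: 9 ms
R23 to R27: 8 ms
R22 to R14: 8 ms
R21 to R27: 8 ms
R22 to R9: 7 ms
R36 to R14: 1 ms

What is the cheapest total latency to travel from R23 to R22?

18 ms

Running Dijkstra from R23:
R23: 0
R27: 8  (via R23)
R36: 9  (via R23)
R14: 10  (via R36)
R9: 12  (via R27)
R21: 16  (via R27)
R22: 18  (via R14)
Shortest route: R23 → R36 → R14 → R22 = 18 ms.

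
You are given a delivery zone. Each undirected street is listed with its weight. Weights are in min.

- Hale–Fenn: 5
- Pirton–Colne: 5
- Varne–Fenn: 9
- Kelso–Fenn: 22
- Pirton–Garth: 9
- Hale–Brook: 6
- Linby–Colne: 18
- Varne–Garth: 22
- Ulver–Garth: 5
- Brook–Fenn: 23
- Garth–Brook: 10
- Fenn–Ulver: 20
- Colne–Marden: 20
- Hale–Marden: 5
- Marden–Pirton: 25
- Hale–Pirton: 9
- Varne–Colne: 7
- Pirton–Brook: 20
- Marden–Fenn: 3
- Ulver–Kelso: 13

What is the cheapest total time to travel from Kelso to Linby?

Shortest distances from Kelso:
Kelso: 0
Ulver: 13  (via Kelso)
Garth: 18  (via Ulver)
Fenn: 22  (via Kelso)
Marden: 25  (via Fenn)
Hale: 27  (via Fenn)
Pirton: 27  (via Garth)
Brook: 28  (via Garth)
Varne: 31  (via Fenn)
Colne: 32  (via Pirton)
Linby: 50  (via Colne)
Shortest route: Kelso → Ulver → Garth → Pirton → Colne → Linby = 50 min.

50 min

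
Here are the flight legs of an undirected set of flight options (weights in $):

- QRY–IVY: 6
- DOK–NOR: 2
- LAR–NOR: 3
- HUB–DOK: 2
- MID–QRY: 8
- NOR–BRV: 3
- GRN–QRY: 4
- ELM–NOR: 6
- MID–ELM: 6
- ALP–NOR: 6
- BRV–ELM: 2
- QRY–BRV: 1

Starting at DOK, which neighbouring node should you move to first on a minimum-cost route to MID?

Enumerating some paths:
DOK - NOR - ELM - MID: 2+6+6 = 14
DOK - NOR - BRV - QRY - MID: 2+3+1+8 = 14
DOK - NOR - ELM - BRV - QRY - MID: 2+6+2+1+8 = 19
DOK - NOR - BRV - ELM - MID: 2+3+2+6 = 13
Cheapest is DOK - NOR - BRV - ELM - MID at $13.
So from DOK the first move is to NOR.

NOR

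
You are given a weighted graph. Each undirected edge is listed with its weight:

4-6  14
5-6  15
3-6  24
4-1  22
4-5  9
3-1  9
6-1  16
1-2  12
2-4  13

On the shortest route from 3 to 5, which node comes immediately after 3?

6

Compare a few routes:
3 → 1 → 4 → 5: 9+22+9 = 40
3 → 6 → 5: 24+15 = 39
3 → 1 → 6 → 5: 9+16+15 = 40
3 → 1 → 2 → 4 → 5: 9+12+13+9 = 43
Cheapest is 3 → 6 → 5 at 39.
So from 3 the first move is to 6.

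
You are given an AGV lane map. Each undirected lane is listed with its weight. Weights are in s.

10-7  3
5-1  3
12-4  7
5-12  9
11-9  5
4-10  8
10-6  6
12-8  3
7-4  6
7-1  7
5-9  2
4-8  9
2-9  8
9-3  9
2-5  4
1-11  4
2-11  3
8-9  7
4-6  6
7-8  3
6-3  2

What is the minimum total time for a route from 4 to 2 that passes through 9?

Shortest 4→9: 4–8–9 = 16
Shortest 9→2: 9–5–2 = 6
Total via 9: 16 + 6 = 22 s.

22 s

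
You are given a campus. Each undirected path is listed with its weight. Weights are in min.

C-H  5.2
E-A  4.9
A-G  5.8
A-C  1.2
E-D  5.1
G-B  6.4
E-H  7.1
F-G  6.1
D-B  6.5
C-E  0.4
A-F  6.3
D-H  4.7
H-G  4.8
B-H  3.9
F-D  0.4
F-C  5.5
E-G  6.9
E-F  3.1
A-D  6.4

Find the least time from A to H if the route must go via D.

Shortest A→D: A → C → E → F → D = 5.1
Shortest D→H: D → H = 4.7
Total via D: 5.1 + 4.7 = 9.8 min.

9.8 min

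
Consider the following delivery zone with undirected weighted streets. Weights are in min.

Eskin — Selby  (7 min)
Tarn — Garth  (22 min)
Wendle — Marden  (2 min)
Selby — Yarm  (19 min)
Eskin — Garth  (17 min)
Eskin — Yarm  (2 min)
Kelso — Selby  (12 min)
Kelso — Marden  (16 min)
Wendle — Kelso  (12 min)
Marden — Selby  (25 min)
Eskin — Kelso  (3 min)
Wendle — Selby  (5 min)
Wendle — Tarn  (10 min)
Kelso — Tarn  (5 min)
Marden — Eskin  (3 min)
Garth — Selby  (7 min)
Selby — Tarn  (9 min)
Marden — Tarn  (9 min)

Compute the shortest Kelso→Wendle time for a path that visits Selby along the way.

15 min

Shortest Kelso→Selby: Kelso–Eskin–Selby = 10
Best Selby to Wendle: Selby–Wendle costing 5
Total via Selby: 10 + 5 = 15 min.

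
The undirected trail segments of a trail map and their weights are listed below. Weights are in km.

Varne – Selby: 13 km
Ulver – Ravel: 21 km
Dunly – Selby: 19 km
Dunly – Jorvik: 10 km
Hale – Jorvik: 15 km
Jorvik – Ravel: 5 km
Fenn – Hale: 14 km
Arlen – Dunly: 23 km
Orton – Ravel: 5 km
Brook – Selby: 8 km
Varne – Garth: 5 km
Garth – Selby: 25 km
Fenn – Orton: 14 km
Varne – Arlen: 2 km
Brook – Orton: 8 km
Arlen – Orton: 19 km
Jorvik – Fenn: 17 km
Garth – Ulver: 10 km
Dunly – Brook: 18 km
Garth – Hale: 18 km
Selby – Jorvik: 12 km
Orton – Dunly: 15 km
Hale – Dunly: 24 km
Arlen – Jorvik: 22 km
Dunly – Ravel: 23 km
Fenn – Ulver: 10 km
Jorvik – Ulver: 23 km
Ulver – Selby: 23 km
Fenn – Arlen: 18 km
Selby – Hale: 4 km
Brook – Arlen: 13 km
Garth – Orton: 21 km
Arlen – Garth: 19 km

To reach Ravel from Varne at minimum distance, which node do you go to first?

Candidate routes:
Varne → Selby → Jorvik → Ravel: 13+12+5 = 30
Varne → Arlen → Orton → Ravel: 2+19+5 = 26
Varne → Arlen → Brook → Orton → Ravel: 2+13+8+5 = 28
Varne → Arlen → Jorvik → Ravel: 2+22+5 = 29
The minimum is 26 km via Varne → Arlen → Orton → Ravel.
So from Varne the first move is to Arlen.

Arlen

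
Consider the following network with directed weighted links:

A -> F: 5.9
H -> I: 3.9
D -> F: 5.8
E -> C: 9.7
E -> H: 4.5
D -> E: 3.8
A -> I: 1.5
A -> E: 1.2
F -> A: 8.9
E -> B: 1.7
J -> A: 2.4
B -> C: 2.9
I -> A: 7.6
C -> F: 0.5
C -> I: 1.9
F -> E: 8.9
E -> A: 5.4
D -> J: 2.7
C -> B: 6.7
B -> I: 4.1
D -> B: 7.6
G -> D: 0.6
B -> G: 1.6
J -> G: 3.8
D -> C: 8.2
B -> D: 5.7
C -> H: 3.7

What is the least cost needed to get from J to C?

Candidate routes:
J → G → D → E → B → C: 3.8+0.6+3.8+1.7+2.9 = 12.8
J → A → E → B → C: 2.4+1.2+1.7+2.9 = 8.2
J → A → E → C: 2.4+1.2+9.7 = 13.3
J → G → D → C: 3.8+0.6+8.2 = 12.6
Cheapest is J → A → E → B → C at 8.2.

8.2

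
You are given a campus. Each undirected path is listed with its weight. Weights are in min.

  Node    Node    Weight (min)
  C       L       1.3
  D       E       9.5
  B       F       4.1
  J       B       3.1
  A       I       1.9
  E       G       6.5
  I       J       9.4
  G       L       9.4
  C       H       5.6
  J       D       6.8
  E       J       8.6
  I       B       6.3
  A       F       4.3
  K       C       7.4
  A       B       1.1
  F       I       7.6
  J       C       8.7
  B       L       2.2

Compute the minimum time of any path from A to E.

12.8 min

Running Dijkstra from A:
A: 0
B: 1.1  (via A)
I: 1.9  (via A)
L: 3.3  (via B)
J: 4.2  (via B)
F: 4.3  (via A)
C: 4.6  (via L)
H: 10.2  (via C)
D: 11  (via J)
K: 12  (via C)
G: 12.7  (via L)
E: 12.8  (via J)
Shortest route: A → B → J → E = 12.8 min.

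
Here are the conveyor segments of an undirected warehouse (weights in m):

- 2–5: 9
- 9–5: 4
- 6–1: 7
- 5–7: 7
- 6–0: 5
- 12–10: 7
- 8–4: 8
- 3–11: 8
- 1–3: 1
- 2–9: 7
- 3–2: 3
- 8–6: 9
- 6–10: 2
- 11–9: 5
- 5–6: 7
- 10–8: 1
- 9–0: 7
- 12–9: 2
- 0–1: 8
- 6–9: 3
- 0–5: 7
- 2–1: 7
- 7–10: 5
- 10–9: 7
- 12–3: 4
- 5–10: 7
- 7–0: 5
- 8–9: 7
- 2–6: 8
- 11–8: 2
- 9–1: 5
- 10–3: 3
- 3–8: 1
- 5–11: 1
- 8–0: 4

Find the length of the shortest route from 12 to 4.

Enumerating some paths:
12 - 3 - 8 - 4: 4+1+8 = 13
12 - 3 - 10 - 8 - 4: 4+3+1+8 = 16
Cheapest is 12 - 3 - 8 - 4 at 13 m.

13 m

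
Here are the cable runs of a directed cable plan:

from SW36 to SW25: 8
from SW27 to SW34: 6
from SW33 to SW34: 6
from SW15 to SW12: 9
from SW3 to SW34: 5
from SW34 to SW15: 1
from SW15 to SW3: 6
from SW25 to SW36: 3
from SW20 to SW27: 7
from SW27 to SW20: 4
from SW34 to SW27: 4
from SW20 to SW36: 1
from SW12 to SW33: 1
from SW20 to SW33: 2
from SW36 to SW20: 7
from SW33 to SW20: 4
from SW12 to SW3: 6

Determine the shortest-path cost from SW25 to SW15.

19

Running Dijkstra from SW25:
SW25: 0
SW36: 3  (via SW25)
SW20: 10  (via SW36)
SW33: 12  (via SW20)
SW27: 17  (via SW20)
SW34: 18  (via SW33)
SW15: 19  (via SW34)
Shortest route: SW25–SW36–SW20–SW33–SW34–SW15 = 19.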